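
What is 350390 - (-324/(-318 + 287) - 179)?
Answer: 10867315/31 ≈ 3.5056e+5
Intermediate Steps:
350390 - (-324/(-318 + 287) - 179) = 350390 - (-324/(-31) - 179) = 350390 - (-324*(-1/31) - 179) = 350390 - (324/31 - 179) = 350390 - 1*(-5225/31) = 350390 + 5225/31 = 10867315/31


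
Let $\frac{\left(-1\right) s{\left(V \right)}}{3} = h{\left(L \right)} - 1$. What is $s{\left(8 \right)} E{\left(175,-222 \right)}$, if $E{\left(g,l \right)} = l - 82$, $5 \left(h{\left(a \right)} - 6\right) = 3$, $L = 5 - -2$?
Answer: $\frac{25536}{5} \approx 5107.2$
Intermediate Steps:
$L = 7$ ($L = 5 + 2 = 7$)
$h{\left(a \right)} = \frac{33}{5}$ ($h{\left(a \right)} = 6 + \frac{1}{5} \cdot 3 = 6 + \frac{3}{5} = \frac{33}{5}$)
$E{\left(g,l \right)} = -82 + l$ ($E{\left(g,l \right)} = l - 82 = -82 + l$)
$s{\left(V \right)} = - \frac{84}{5}$ ($s{\left(V \right)} = - 3 \left(\frac{33}{5} - 1\right) = \left(-3\right) \frac{28}{5} = - \frac{84}{5}$)
$s{\left(8 \right)} E{\left(175,-222 \right)} = - \frac{84 \left(-82 - 222\right)}{5} = \left(- \frac{84}{5}\right) \left(-304\right) = \frac{25536}{5}$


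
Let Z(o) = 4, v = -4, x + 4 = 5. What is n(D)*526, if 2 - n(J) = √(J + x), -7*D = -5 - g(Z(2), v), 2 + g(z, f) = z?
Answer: 1052 - 526*√2 ≈ 308.12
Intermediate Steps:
x = 1 (x = -4 + 5 = 1)
g(z, f) = -2 + z
D = 1 (D = -(-5 - (-2 + 4))/7 = -(-5 - 1*2)/7 = -(-5 - 2)/7 = -⅐*(-7) = 1)
n(J) = 2 - √(1 + J) (n(J) = 2 - √(J + 1) = 2 - √(1 + J))
n(D)*526 = (2 - √(1 + 1))*526 = (2 - √2)*526 = 1052 - 526*√2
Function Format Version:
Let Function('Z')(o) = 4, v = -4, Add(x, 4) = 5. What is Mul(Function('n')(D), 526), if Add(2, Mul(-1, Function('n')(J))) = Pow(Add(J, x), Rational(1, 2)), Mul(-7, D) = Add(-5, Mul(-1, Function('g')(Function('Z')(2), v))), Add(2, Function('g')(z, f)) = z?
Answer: Add(1052, Mul(-526, Pow(2, Rational(1, 2)))) ≈ 308.12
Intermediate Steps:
x = 1 (x = Add(-4, 5) = 1)
Function('g')(z, f) = Add(-2, z)
D = 1 (D = Mul(Rational(-1, 7), Add(-5, Mul(-1, Add(-2, 4)))) = Mul(Rational(-1, 7), Add(-5, Mul(-1, 2))) = Mul(Rational(-1, 7), Add(-5, -2)) = Mul(Rational(-1, 7), -7) = 1)
Function('n')(J) = Add(2, Mul(-1, Pow(Add(1, J), Rational(1, 2)))) (Function('n')(J) = Add(2, Mul(-1, Pow(Add(J, 1), Rational(1, 2)))) = Add(2, Mul(-1, Pow(Add(1, J), Rational(1, 2)))))
Mul(Function('n')(D), 526) = Mul(Add(2, Mul(-1, Pow(Add(1, 1), Rational(1, 2)))), 526) = Mul(Add(2, Mul(-1, Pow(2, Rational(1, 2)))), 526) = Add(1052, Mul(-526, Pow(2, Rational(1, 2))))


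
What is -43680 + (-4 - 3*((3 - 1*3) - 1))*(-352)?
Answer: -43328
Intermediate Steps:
-43680 + (-4 - 3*((3 - 1*3) - 1))*(-352) = -43680 + (-4 - 3*((3 - 3) - 1))*(-352) = -43680 + (-4 - 3*(0 - 1))*(-352) = -43680 + (-4 - 3*(-1))*(-352) = -43680 + (-4 + 3)*(-352) = -43680 - 1*(-352) = -43680 + 352 = -43328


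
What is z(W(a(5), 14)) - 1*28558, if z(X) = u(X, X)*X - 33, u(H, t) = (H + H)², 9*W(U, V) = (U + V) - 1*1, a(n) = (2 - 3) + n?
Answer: -20823187/729 ≈ -28564.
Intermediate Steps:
a(n) = -1 + n
W(U, V) = -⅑ + U/9 + V/9 (W(U, V) = ((U + V) - 1*1)/9 = ((U + V) - 1)/9 = (-1 + U + V)/9 = -⅑ + U/9 + V/9)
u(H, t) = 4*H² (u(H, t) = (2*H)² = 4*H²)
z(X) = -33 + 4*X³ (z(X) = (4*X²)*X - 33 = 4*X³ - 33 = -33 + 4*X³)
z(W(a(5), 14)) - 1*28558 = (-33 + 4*(-⅑ + (-1 + 5)/9 + (⅑)*14)³) - 1*28558 = (-33 + 4*(-⅑ + (⅑)*4 + 14/9)³) - 28558 = (-33 + 4*(-⅑ + 4/9 + 14/9)³) - 28558 = (-33 + 4*(17/9)³) - 28558 = (-33 + 4*(4913/729)) - 28558 = (-33 + 19652/729) - 28558 = -4405/729 - 28558 = -20823187/729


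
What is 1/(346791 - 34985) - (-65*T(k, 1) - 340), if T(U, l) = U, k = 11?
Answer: 328955331/311806 ≈ 1055.0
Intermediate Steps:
1/(346791 - 34985) - (-65*T(k, 1) - 340) = 1/(346791 - 34985) - (-65*11 - 340) = 1/311806 - (-715 - 340) = 1/311806 - 1*(-1055) = 1/311806 + 1055 = 328955331/311806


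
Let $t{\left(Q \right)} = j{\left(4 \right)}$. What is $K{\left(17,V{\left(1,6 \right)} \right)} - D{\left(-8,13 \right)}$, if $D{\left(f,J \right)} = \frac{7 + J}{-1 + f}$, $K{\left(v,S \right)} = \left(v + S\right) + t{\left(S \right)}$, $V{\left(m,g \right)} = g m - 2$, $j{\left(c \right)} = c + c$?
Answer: $\frac{281}{9} \approx 31.222$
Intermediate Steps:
$j{\left(c \right)} = 2 c$
$t{\left(Q \right)} = 8$ ($t{\left(Q \right)} = 2 \cdot 4 = 8$)
$V{\left(m,g \right)} = -2 + g m$
$K{\left(v,S \right)} = 8 + S + v$ ($K{\left(v,S \right)} = \left(v + S\right) + 8 = \left(S + v\right) + 8 = 8 + S + v$)
$D{\left(f,J \right)} = \frac{7 + J}{-1 + f}$
$K{\left(17,V{\left(1,6 \right)} \right)} - D{\left(-8,13 \right)} = \left(8 + \left(-2 + 6 \cdot 1\right) + 17\right) - \frac{7 + 13}{-1 - 8} = \left(8 + \left(-2 + 6\right) + 17\right) - \frac{1}{-9} \cdot 20 = \left(8 + 4 + 17\right) - \left(- \frac{1}{9}\right) 20 = 29 - - \frac{20}{9} = 29 + \frac{20}{9} = \frac{281}{9}$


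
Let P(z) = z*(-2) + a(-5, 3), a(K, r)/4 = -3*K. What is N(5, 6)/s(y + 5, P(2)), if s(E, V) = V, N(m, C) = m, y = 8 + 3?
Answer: 5/56 ≈ 0.089286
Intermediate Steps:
y = 11
a(K, r) = -12*K (a(K, r) = 4*(-3*K) = -12*K)
P(z) = 60 - 2*z (P(z) = z*(-2) - 12*(-5) = -2*z + 60 = 60 - 2*z)
N(5, 6)/s(y + 5, P(2)) = 5/(60 - 2*2) = 5/(60 - 4) = 5/56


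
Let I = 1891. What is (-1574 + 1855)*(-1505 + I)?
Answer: 108466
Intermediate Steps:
(-1574 + 1855)*(-1505 + I) = (-1574 + 1855)*(-1505 + 1891) = 281*386 = 108466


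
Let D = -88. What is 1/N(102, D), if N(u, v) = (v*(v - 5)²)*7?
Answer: -1/5327784 ≈ -1.8770e-7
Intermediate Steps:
N(u, v) = 7*v*(-5 + v)² (N(u, v) = (v*(-5 + v)²)*7 = 7*v*(-5 + v)²)
1/N(102, D) = 1/(7*(-88)*(-5 - 88)²) = 1/(7*(-88)*(-93)²) = 1/(7*(-88)*8649) = 1/(-5327784) = -1/5327784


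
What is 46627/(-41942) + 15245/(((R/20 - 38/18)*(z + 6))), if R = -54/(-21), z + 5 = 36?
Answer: -404980421251/1938265646 ≈ -208.94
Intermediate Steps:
z = 31 (z = -5 + 36 = 31)
R = 18/7 (R = -54*(-1/21) = 18/7 ≈ 2.5714)
46627/(-41942) + 15245/(((R/20 - 38/18)*(z + 6))) = 46627/(-41942) + 15245/((((18/7)/20 - 38/18)*(31 + 6))) = 46627*(-1/41942) + 15245/((((18/7)*(1/20) - 38*1/18)*37)) = -46627/41942 + 15245/(((9/70 - 19/9)*37)) = -46627/41942 + 15245/((-1249/630*37)) = -46627/41942 + 15245/(-46213/630) = -46627/41942 + 15245*(-630/46213) = -46627/41942 - 9604350/46213 = -404980421251/1938265646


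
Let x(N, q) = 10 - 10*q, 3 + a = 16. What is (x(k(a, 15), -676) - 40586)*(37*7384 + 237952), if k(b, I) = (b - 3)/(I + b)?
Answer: -17285386560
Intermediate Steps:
a = 13 (a = -3 + 16 = 13)
k(b, I) = (-3 + b)/(I + b)
(x(k(a, 15), -676) - 40586)*(37*7384 + 237952) = ((10 - 10*(-676)) - 40586)*(37*7384 + 237952) = ((10 + 6760) - 40586)*(273208 + 237952) = (6770 - 40586)*511160 = -33816*511160 = -17285386560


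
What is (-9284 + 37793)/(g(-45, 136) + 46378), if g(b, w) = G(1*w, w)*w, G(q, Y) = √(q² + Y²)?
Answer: 661095201/733357426 - 131825616*√2/366678713 ≈ 0.39304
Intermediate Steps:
G(q, Y) = √(Y² + q²)
g(b, w) = w*√2*√(w²) (g(b, w) = √(w² + (1*w)²)*w = √(w² + w²)*w = √(2*w²)*w = (√2*√(w²))*w = w*√2*√(w²))
(-9284 + 37793)/(g(-45, 136) + 46378) = (-9284 + 37793)/(136*√2*√(136²) + 46378) = 28509/(136*√2*√18496 + 46378) = 28509/(136*√2*136 + 46378) = 28509/(18496*√2 + 46378) = 28509/(46378 + 18496*√2)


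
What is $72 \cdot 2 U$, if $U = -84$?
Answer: $-12096$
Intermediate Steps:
$72 \cdot 2 U = 72 \cdot 2 \left(-84\right) = 144 \left(-84\right) = -12096$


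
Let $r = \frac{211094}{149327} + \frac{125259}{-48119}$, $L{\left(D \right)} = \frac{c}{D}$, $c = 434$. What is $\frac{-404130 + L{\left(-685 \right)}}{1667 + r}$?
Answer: $- \frac{497287205248844723}{2049798239886960} \approx -242.6$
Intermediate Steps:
$L{\left(D \right)} = \frac{434}{D}$
$r = - \frac{8546918507}{7185465913}$ ($r = 211094 \cdot \frac{1}{149327} + 125259 \left(- \frac{1}{48119}\right) = \frac{211094}{149327} - \frac{125259}{48119} = - \frac{8546918507}{7185465913} \approx -1.1895$)
$\frac{-404130 + L{\left(-685 \right)}}{1667 + r} = \frac{-404130 + \frac{434}{-685}}{1667 - \frac{8546918507}{7185465913}} = \frac{-404130 + 434 \left(- \frac{1}{685}\right)}{\frac{11969624758464}{7185465913}} = \left(-404130 - \frac{434}{685}\right) \frac{7185465913}{11969624758464} = \left(- \frac{276829484}{685}\right) \frac{7185465913}{11969624758464} = - \frac{497287205248844723}{2049798239886960}$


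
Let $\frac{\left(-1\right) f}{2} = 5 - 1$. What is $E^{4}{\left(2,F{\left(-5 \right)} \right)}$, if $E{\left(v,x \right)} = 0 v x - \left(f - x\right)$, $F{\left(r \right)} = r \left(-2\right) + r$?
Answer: $28561$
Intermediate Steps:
$F{\left(r \right)} = - r$ ($F{\left(r \right)} = - 2 r + r = - r$)
$f = -8$ ($f = - 2 \left(5 - 1\right) = \left(-2\right) 4 = -8$)
$E{\left(v,x \right)} = 8 + x$ ($E{\left(v,x \right)} = 0 v x + \left(x - -8\right) = 0 x + \left(x + 8\right) = 0 + \left(8 + x\right) = 8 + x$)
$E^{4}{\left(2,F{\left(-5 \right)} \right)} = \left(8 - -5\right)^{4} = \left(8 + 5\right)^{4} = 13^{4} = 28561$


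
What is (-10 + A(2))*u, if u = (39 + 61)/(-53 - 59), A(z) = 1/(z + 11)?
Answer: 3225/364 ≈ 8.8599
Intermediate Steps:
A(z) = 1/(11 + z)
u = -25/28 (u = 100/(-112) = 100*(-1/112) = -25/28 ≈ -0.89286)
(-10 + A(2))*u = (-10 + 1/(11 + 2))*(-25/28) = (-10 + 1/13)*(-25/28) = -129/13*(-25/28) = 3225/364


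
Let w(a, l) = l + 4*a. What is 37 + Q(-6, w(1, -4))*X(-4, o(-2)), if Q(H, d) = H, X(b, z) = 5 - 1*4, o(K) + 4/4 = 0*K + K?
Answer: 31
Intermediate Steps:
o(K) = -1 + K (o(K) = -1 + (0*K + K) = -1 + (0 + K) = -1 + K)
X(b, z) = 1 (X(b, z) = 5 - 4 = 1)
37 + Q(-6, w(1, -4))*X(-4, o(-2)) = 37 - 6*1 = 37 - 6 = 31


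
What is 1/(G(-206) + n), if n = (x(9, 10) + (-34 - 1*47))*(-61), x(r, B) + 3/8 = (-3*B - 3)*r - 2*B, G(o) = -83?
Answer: 8/193743 ≈ 4.1292e-5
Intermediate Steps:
x(r, B) = -3/8 - 2*B + r*(-3 - 3*B) (x(r, B) = -3/8 + ((-3*B - 3)*r - 2*B) = -3/8 + ((-3 - 3*B)*r - 2*B) = -3/8 + (r*(-3 - 3*B) - 2*B) = -3/8 + (-2*B + r*(-3 - 3*B)) = -3/8 - 2*B + r*(-3 - 3*B))
n = 194407/8 (n = ((-3/8 - 3*9 - 2*10 - 3*10*9) + (-34 - 1*47))*(-61) = ((-3/8 - 27 - 20 - 270) + (-34 - 47))*(-61) = (-2539/8 - 81)*(-61) = -3187/8*(-61) = 194407/8 ≈ 24301.)
1/(G(-206) + n) = 1/(-83 + 194407/8) = 1/(193743/8) = 8/193743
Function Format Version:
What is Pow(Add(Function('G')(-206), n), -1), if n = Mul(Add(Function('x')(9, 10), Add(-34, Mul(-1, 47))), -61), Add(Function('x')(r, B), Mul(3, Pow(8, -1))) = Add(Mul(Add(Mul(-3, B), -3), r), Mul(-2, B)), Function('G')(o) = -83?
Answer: Rational(8, 193743) ≈ 4.1292e-5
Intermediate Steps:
Function('x')(r, B) = Add(Rational(-3, 8), Mul(-2, B), Mul(r, Add(-3, Mul(-3, B)))) (Function('x')(r, B) = Add(Rational(-3, 8), Add(Mul(Add(Mul(-3, B), -3), r), Mul(-2, B))) = Add(Rational(-3, 8), Add(Mul(Add(-3, Mul(-3, B)), r), Mul(-2, B))) = Add(Rational(-3, 8), Add(Mul(r, Add(-3, Mul(-3, B))), Mul(-2, B))) = Add(Rational(-3, 8), Add(Mul(-2, B), Mul(r, Add(-3, Mul(-3, B))))) = Add(Rational(-3, 8), Mul(-2, B), Mul(r, Add(-3, Mul(-3, B)))))
n = Rational(194407, 8) (n = Mul(Add(Add(Rational(-3, 8), Mul(-3, 9), Mul(-2, 10), Mul(-3, 10, 9)), Add(-34, Mul(-1, 47))), -61) = Mul(Add(Add(Rational(-3, 8), -27, -20, -270), Add(-34, -47)), -61) = Mul(Add(Rational(-2539, 8), -81), -61) = Mul(Rational(-3187, 8), -61) = Rational(194407, 8) ≈ 24301.)
Pow(Add(Function('G')(-206), n), -1) = Pow(Add(-83, Rational(194407, 8)), -1) = Pow(Rational(193743, 8), -1) = Rational(8, 193743)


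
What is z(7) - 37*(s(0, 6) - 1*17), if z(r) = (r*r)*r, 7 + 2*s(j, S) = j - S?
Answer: 2425/2 ≈ 1212.5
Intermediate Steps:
s(j, S) = -7/2 + j/2 - S/2 (s(j, S) = -7/2 + (j - S)/2 = -7/2 + (j/2 - S/2) = -7/2 + j/2 - S/2)
z(r) = r**3 (z(r) = r**2*r = r**3)
z(7) - 37*(s(0, 6) - 1*17) = 7**3 - 37*((-7/2 + (1/2)*0 - 1/2*6) - 1*17) = 343 - 37*((-7/2 + 0 - 3) - 17) = 343 - 37*(-13/2 - 17) = 343 - 37*(-47/2) = 343 + 1739/2 = 2425/2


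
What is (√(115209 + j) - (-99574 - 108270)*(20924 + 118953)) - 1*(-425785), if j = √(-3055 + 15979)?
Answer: 29073020973 + √(115209 + 6*√359) ≈ 2.9073e+10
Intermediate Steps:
j = 6*√359 (j = √12924 = 6*√359 ≈ 113.68)
(√(115209 + j) - (-99574 - 108270)*(20924 + 118953)) - 1*(-425785) = (√(115209 + 6*√359) - (-99574 - 108270)*(20924 + 118953)) - 1*(-425785) = (√(115209 + 6*√359) - (-207844)*139877) + 425785 = (√(115209 + 6*√359) - 1*(-29072595188)) + 425785 = (√(115209 + 6*√359) + 29072595188) + 425785 = (29072595188 + √(115209 + 6*√359)) + 425785 = 29073020973 + √(115209 + 6*√359)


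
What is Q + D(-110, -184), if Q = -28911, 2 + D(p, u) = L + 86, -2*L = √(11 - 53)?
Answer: -28827 - I*√42/2 ≈ -28827.0 - 3.2404*I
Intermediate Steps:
L = -I*√42/2 (L = -√(11 - 53)/2 = -I*√42/2 ≈ -3.2404*I)
D(p, u) = 84 - I*√42/2 (D(p, u) = -2 + (-I*√42/2 + 86) = -2 + (86 - I*√42/2) = 84 - I*√42/2)
Q + D(-110, -184) = -28911 + (84 - I*√42/2) = -28827 - I*√42/2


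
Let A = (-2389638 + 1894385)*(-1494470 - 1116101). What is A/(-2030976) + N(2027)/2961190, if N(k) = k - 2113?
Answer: -1914251088298652453/3007052910720 ≈ -6.3659e+5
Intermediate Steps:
N(k) = -2113 + k
A = 1292893119463 (A = -495253*(-2610571) = 1292893119463)
A/(-2030976) + N(2027)/2961190 = 1292893119463/(-2030976) + (-2113 + 2027)/2961190 = 1292893119463*(-1/2030976) - 86*1/2961190 = -1292893119463/2030976 - 43/1480595 = -1914251088298652453/3007052910720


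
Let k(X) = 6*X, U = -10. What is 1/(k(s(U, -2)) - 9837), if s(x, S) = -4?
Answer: -1/9861 ≈ -0.00010141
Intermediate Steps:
1/(k(s(U, -2)) - 9837) = 1/(6*(-4) - 9837) = 1/(-24 - 9837) = 1/(-9861) = -1/9861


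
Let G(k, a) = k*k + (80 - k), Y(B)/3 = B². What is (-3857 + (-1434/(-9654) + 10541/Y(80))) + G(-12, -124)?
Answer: -111841279531/30892800 ≈ -3620.3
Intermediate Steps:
Y(B) = 3*B²
G(k, a) = 80 + k² - k (G(k, a) = k² + (80 - k) = 80 + k² - k)
(-3857 + (-1434/(-9654) + 10541/Y(80))) + G(-12, -124) = (-3857 + (-1434/(-9654) + 10541/((3*80²)))) + (80 + (-12)² - 1*(-12)) = (-3857 + (-1434*(-1/9654) + 10541/((3*6400)))) + (80 + 144 + 12) = (-3857 + (239/1609 + 10541/19200)) + 236 = (-3857 + 21549269/30892800) + 236 = -119131980331/30892800 + 236 = -111841279531/30892800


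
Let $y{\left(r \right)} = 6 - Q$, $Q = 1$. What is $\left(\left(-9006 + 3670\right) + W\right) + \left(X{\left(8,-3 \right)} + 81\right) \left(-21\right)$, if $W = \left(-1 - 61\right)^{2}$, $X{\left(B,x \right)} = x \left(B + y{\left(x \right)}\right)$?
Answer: $-2374$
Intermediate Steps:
$y{\left(r \right)} = 5$ ($y{\left(r \right)} = 6 - 1 = 5$)
$X{\left(B,x \right)} = x \left(5 + B\right)$ ($X{\left(B,x \right)} = x \left(B + 5\right) = x \left(5 + B\right)$)
$W = 3844$ ($W = \left(-62\right)^{2} = 3844$)
$\left(\left(-9006 + 3670\right) + W\right) + \left(X{\left(8,-3 \right)} + 81\right) \left(-21\right) = \left(\left(-9006 + 3670\right) + 3844\right) + \left(- 3 \left(5 + 8\right) + 81\right) \left(-21\right) = \left(-5336 + 3844\right) + \left(\left(-3\right) 13 + 81\right) \left(-21\right) = -1492 + \left(-39 + 81\right) \left(-21\right) = -1492 + 42 \left(-21\right) = -1492 - 882 = -2374$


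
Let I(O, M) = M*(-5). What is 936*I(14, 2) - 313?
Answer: -9673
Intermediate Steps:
I(O, M) = -5*M
936*I(14, 2) - 313 = 936*(-5*2) - 313 = 936*(-10) - 313 = -9360 - 313 = -9673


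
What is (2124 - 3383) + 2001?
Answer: 742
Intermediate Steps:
(2124 - 3383) + 2001 = -1259 + 2001 = 742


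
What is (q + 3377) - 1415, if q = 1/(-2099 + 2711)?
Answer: 1200745/612 ≈ 1962.0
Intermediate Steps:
q = 1/612 ≈ 0.0016340
(q + 3377) - 1415 = (1/612 + 3377) - 1415 = 2066725/612 - 1415 = 1200745/612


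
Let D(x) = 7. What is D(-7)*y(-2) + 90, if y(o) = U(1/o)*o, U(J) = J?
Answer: 97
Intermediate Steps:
y(o) = 1 (y(o) = o/o = 1)
D(-7)*y(-2) + 90 = 7*1 + 90 = 7 + 90 = 97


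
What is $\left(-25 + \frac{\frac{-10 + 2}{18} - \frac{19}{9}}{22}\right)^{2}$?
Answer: $\frac{24730729}{39204} \approx 630.82$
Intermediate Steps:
$\left(-25 + \frac{\frac{-10 + 2}{18} - \frac{19}{9}}{22}\right)^{2} = \left(-25 + \left(\left(-8\right) \frac{1}{18} - \frac{19}{9}\right) \frac{1}{22}\right)^{2} = \left(-25 + \left(- \frac{4}{9} - \frac{19}{9}\right) \frac{1}{22}\right)^{2} = \left(-25 - \frac{23}{198}\right)^{2} = \left(- \frac{4973}{198}\right)^{2} = \frac{24730729}{39204}$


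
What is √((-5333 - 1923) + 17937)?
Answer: √10681 ≈ 103.35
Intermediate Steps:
√((-5333 - 1923) + 17937) = √(-7256 + 17937) = √10681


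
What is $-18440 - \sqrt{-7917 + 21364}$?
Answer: $-18440 - \sqrt{13447} \approx -18556.0$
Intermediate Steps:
$-18440 - \sqrt{-7917 + 21364} = -18440 - \sqrt{13447}$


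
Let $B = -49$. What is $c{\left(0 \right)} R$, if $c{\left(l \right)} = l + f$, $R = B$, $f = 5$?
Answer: $-245$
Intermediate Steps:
$R = -49$
$c{\left(l \right)} = 5 + l$ ($c{\left(l \right)} = l + 5 = 5 + l$)
$c{\left(0 \right)} R = \left(5 + 0\right) \left(-49\right) = 5 \left(-49\right) = -245$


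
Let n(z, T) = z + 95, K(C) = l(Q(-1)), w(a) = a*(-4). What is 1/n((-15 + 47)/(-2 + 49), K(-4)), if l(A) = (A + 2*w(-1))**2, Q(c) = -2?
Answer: 47/4497 ≈ 0.010451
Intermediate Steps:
w(a) = -4*a
l(A) = (8 + A)**2 (l(A) = (A + 2*(-4*(-1)))**2 = (A + 2*4)**2 = (A + 8)**2 = (8 + A)**2)
K(C) = 36 (K(C) = (8 - 2)**2 = 6**2 = 36)
n(z, T) = 95 + z
1/n((-15 + 47)/(-2 + 49), K(-4)) = 1/(95 + (-15 + 47)/(-2 + 49)) = 1/(95 + 32/47) = 1/(4497/47) = 47/4497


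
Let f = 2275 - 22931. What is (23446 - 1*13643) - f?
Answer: 30459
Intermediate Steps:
f = -20656
(23446 - 1*13643) - f = (23446 - 1*13643) - 1*(-20656) = (23446 - 13643) + 20656 = 9803 + 20656 = 30459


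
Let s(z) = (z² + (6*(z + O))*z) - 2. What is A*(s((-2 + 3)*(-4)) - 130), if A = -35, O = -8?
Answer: -6020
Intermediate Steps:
s(z) = -2 + z² + z*(-48 + 6*z) (s(z) = (z² + (6*(z - 8))*z) - 2 = (z² + (6*(-8 + z))*z) - 2 = (z² + (-48 + 6*z)*z) - 2 = (z² + z*(-48 + 6*z)) - 2 = -2 + z² + z*(-48 + 6*z))
A*(s((-2 + 3)*(-4)) - 130) = -35*((-2 - 48*(-2 + 3)*(-4) + 7*((-2 + 3)*(-4))²) - 130) = -35*((-2 - 48*(-4) + 7*(1*(-4))²) - 130) = -35*((-2 - 48*(-4) + 7*(-4)²) - 130) = -35*((-2 + 192 + 7*16) - 130) = -35*((-2 + 192 + 112) - 130) = -35*(302 - 130) = -35*172 = -6020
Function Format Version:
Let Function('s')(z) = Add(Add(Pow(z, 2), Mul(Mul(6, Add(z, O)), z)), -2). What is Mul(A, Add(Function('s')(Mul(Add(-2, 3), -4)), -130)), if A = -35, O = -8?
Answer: -6020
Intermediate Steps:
Function('s')(z) = Add(-2, Pow(z, 2), Mul(z, Add(-48, Mul(6, z)))) (Function('s')(z) = Add(Add(Pow(z, 2), Mul(Mul(6, Add(z, -8)), z)), -2) = Add(Add(Pow(z, 2), Mul(Mul(6, Add(-8, z)), z)), -2) = Add(Add(Pow(z, 2), Mul(Add(-48, Mul(6, z)), z)), -2) = Add(Add(Pow(z, 2), Mul(z, Add(-48, Mul(6, z)))), -2) = Add(-2, Pow(z, 2), Mul(z, Add(-48, Mul(6, z)))))
Mul(A, Add(Function('s')(Mul(Add(-2, 3), -4)), -130)) = Mul(-35, Add(Add(-2, Mul(-48, Mul(Add(-2, 3), -4)), Mul(7, Pow(Mul(Add(-2, 3), -4), 2))), -130)) = Mul(-35, Add(Add(-2, Mul(-48, Mul(1, -4)), Mul(7, Pow(Mul(1, -4), 2))), -130)) = Mul(-35, Add(Add(-2, Mul(-48, -4), Mul(7, Pow(-4, 2))), -130)) = Mul(-35, Add(Add(-2, 192, Mul(7, 16)), -130)) = Mul(-35, Add(Add(-2, 192, 112), -130)) = Mul(-35, Add(302, -130)) = Mul(-35, 172) = -6020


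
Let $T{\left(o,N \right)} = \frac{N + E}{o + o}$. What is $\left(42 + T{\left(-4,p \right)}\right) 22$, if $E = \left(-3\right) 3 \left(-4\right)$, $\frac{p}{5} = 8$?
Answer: $715$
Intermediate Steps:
$p = 40$ ($p = 5 \cdot 8 = 40$)
$E = 36$ ($E = \left(-9\right) \left(-4\right) = 36$)
$T{\left(o,N \right)} = \frac{36 + N}{2 o}$ ($T{\left(o,N \right)} = \frac{N + 36}{o + o} = \frac{36 + N}{2 o}$)
$\left(42 + T{\left(-4,p \right)}\right) 22 = \left(42 + \frac{36 + 40}{2 \left(-4\right)}\right) 22 = \left(42 + \frac{1}{2} \left(- \frac{1}{4}\right) 76\right) 22 = \left(42 - \frac{19}{2}\right) 22 = \frac{65}{2} \cdot 22 = 715$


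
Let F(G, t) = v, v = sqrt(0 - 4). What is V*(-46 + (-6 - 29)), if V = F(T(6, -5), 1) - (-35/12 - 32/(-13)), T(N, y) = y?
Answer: -1917/52 - 162*I ≈ -36.865 - 162.0*I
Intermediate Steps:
v = 2*I (v = sqrt(-4) = 2*I ≈ 2.0*I)
F(G, t) = 2*I
V = 71/156 + 2*I (V = 2*I - (-35/12 - 32/(-13)) = 2*I - (-35*1/12 - 32*(-1/13)) = 2*I - (-35/12 + 32/13) = 2*I - 1*(-71/156) = 2*I + 71/156 = 71/156 + 2*I ≈ 0.45513 + 2.0*I)
V*(-46 + (-6 - 29)) = (71/156 + 2*I)*(-46 + (-6 - 29)) = (71/156 + 2*I)*(-46 - 35) = (71/156 + 2*I)*(-81) = -1917/52 - 162*I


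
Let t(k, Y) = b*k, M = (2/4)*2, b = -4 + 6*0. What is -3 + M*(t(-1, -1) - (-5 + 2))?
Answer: 4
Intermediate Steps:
b = -4 (b = -4 + 0 = -4)
M = 1 (M = (2*(¼))*2 = (½)*2 = 1)
t(k, Y) = -4*k
-3 + M*(t(-1, -1) - (-5 + 2)) = -3 + 1*(-4*(-1) - (-5 + 2)) = -3 + 1*(4 - 1*(-3)) = -3 + 1*(4 + 3) = -3 + 1*7 = -3 + 7 = 4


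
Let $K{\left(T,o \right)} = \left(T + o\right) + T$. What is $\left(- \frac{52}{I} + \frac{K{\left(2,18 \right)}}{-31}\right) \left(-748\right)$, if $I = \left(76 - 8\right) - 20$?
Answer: $\frac{124729}{93} \approx 1341.2$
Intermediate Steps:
$K{\left(T,o \right)} = o + 2 T$
$I = 48$ ($I = 68 - 20 = 48$)
$\left(- \frac{52}{I} + \frac{K{\left(2,18 \right)}}{-31}\right) \left(-748\right) = \left(- \frac{52}{48} + \frac{18 + 2 \cdot 2}{-31}\right) \left(-748\right) = \left(\left(-52\right) \frac{1}{48} + \left(18 + 4\right) \left(- \frac{1}{31}\right)\right) \left(-748\right) = \left(- \frac{13}{12} + 22 \left(- \frac{1}{31}\right)\right) \left(-748\right) = \left(- \frac{13}{12} - \frac{22}{31}\right) \left(-748\right) = \left(- \frac{667}{372}\right) \left(-748\right) = \frac{124729}{93}$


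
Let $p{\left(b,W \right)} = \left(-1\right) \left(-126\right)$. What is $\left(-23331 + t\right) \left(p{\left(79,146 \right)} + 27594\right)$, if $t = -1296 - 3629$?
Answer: $-783256320$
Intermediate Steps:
$t = -4925$
$p{\left(b,W \right)} = 126$
$\left(-23331 + t\right) \left(p{\left(79,146 \right)} + 27594\right) = \left(-23331 - 4925\right) \left(126 + 27594\right) = \left(-28256\right) 27720 = -783256320$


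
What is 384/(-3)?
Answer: -128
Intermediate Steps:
384/(-3) = -⅓*384 = -128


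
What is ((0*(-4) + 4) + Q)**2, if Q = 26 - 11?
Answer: 361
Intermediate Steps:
Q = 15
((0*(-4) + 4) + Q)**2 = ((0*(-4) + 4) + 15)**2 = ((0 + 4) + 15)**2 = (4 + 15)**2 = 19**2 = 361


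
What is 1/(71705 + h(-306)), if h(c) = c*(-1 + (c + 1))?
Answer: 1/165341 ≈ 6.0481e-6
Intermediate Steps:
h(c) = c² (h(c) = c*(-1 + (1 + c)) = c*c = c²)
1/(71705 + h(-306)) = 1/(71705 + (-306)²) = 1/(71705 + 93636) = 1/165341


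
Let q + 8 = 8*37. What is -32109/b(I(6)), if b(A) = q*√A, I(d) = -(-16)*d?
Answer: -10703*√6/2304 ≈ -11.379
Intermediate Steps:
q = 288 (q = -8 + 8*37 = -8 + 296 = 288)
I(d) = 16*d
b(A) = 288*√A
-32109/b(I(6)) = -32109*√6/6912 = -10703*√6/2304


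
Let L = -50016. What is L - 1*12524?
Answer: -62540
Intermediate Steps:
L - 1*12524 = -50016 - 1*12524 = -50016 - 12524 = -62540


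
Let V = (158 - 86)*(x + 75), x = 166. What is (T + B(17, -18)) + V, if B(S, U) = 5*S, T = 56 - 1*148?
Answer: 17345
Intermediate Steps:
T = -92 (T = 56 - 148 = -92)
V = 17352 (V = (158 - 86)*(166 + 75) = 72*241 = 17352)
(T + B(17, -18)) + V = (-92 + 5*17) + 17352 = (-92 + 85) + 17352 = -7 + 17352 = 17345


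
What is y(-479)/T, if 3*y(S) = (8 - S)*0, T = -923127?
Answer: 0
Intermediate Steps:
y(S) = 0 (y(S) = ((8 - S)*0)/3 = (⅓)*0 = 0)
y(-479)/T = 0/(-923127) = 0*(-1/923127) = 0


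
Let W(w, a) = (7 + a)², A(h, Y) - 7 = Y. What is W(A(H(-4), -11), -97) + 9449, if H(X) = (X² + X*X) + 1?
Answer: 17549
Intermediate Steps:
H(X) = 1 + 2*X² (H(X) = (X² + X²) + 1 = 2*X² + 1 = 1 + 2*X²)
A(h, Y) = 7 + Y
W(A(H(-4), -11), -97) + 9449 = (7 - 97)² + 9449 = (-90)² + 9449 = 8100 + 9449 = 17549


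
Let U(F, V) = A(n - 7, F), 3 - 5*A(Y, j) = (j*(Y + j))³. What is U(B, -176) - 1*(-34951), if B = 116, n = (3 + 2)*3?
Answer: -2976041600346/5 ≈ -5.9521e+11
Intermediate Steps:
n = 15 (n = 5*3 = 15)
A(Y, j) = ⅗ - j³*(Y + j)³/5
U(F, V) = ⅗ - F³*(8 + F)³/5 (U(F, V) = ⅗ - F³*((15 - 7) + F)³/5 = ⅗ - F³*(8 + F)³/5)
U(B, -176) - 1*(-34951) = (⅗ - ⅕*116³*(8 + 116)³) - 1*(-34951) = (⅗ - ⅕*1560896*124³) + 34951 = (⅗ - ⅕*1560896*1906624) + 34951 = (⅗ - 2976041775104/5) + 34951 = -2976041775101/5 + 34951 = -2976041600346/5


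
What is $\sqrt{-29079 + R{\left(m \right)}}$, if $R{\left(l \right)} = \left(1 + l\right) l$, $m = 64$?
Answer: $i \sqrt{24919} \approx 157.86 i$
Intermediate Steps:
$R{\left(l \right)} = l \left(1 + l\right)$
$\sqrt{-29079 + R{\left(m \right)}} = \sqrt{-29079 + 64 \left(1 + 64\right)} = \sqrt{-29079 + 64 \cdot 65} = \sqrt{-29079 + 4160} = \sqrt{-24919} = i \sqrt{24919}$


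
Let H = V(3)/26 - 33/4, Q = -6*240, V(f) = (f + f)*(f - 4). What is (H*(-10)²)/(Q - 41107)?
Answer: 11025/553111 ≈ 0.019933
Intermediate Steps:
V(f) = 2*f*(-4 + f) (V(f) = (2*f)*(-4 + f) = 2*f*(-4 + f))
Q = -1440
H = -441/52 (H = (2*3*(-4 + 3))/26 - 33/4 = (2*3*(-1))*(1/26) - 33*¼ = -6*1/26 - 33/4 = -3/13 - 33/4 = -441/52 ≈ -8.4808)
(H*(-10)²)/(Q - 41107) = (-441/52*(-10)²)/(-1440 - 41107) = -441/52*100/(-42547) = -11025/13*(-1/42547) = 11025/553111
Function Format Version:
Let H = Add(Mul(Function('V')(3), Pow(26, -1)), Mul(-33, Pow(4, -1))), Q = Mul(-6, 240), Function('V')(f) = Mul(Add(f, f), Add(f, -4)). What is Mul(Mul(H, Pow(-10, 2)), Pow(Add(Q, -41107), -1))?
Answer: Rational(11025, 553111) ≈ 0.019933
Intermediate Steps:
Function('V')(f) = Mul(2, f, Add(-4, f)) (Function('V')(f) = Mul(Mul(2, f), Add(-4, f)) = Mul(2, f, Add(-4, f)))
Q = -1440
H = Rational(-441, 52) (H = Add(Mul(Mul(2, 3, Add(-4, 3)), Pow(26, -1)), Mul(-33, Pow(4, -1))) = Add(Mul(Mul(2, 3, -1), Rational(1, 26)), Mul(-33, Rational(1, 4))) = Add(Mul(-6, Rational(1, 26)), Rational(-33, 4)) = Add(Rational(-3, 13), Rational(-33, 4)) = Rational(-441, 52) ≈ -8.4808)
Mul(Mul(H, Pow(-10, 2)), Pow(Add(Q, -41107), -1)) = Mul(Mul(Rational(-441, 52), Pow(-10, 2)), Pow(Add(-1440, -41107), -1)) = Mul(Mul(Rational(-441, 52), 100), Pow(-42547, -1)) = Mul(Rational(-11025, 13), Rational(-1, 42547)) = Rational(11025, 553111)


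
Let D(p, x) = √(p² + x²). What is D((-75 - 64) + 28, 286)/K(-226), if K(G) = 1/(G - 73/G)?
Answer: -51003*√94117/226 ≈ -69234.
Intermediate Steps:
D((-75 - 64) + 28, 286)/K(-226) = √(((-75 - 64) + 28)² + 286²)/((-226/(-73 + (-226)²))) = √((-139 + 28)² + 81796)/((-226/(-73 + 51076))) = √((-111)² + 81796)/((-226/51003)) = √(12321 + 81796)/((-226*1/51003)) = √94117/(-226/51003) = √94117*(-51003/226) = -51003*√94117/226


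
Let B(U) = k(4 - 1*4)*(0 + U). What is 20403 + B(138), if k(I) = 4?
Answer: 20955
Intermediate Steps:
B(U) = 4*U (B(U) = 4*(0 + U) = 4*U)
20403 + B(138) = 20403 + 4*138 = 20403 + 552 = 20955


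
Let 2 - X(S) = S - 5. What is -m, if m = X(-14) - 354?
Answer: 333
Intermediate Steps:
X(S) = 7 - S (X(S) = 2 - (S - 5) = 2 - (-5 + S) = 2 + (5 - S) = 7 - S)
m = -333 (m = (7 - 1*(-14)) - 354 = (7 + 14) - 354 = 21 - 354 = -333)
-m = -1*(-333) = 333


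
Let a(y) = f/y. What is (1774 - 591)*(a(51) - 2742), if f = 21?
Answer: -55136081/17 ≈ -3.2433e+6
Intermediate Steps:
a(y) = 21/y
(1774 - 591)*(a(51) - 2742) = (1774 - 591)*(21/51 - 2742) = 1183*(21*(1/51) - 2742) = 1183*(7/17 - 2742) = 1183*(-46607/17) = -55136081/17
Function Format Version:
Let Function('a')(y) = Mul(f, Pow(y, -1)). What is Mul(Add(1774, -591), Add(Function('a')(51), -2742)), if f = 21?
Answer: Rational(-55136081, 17) ≈ -3.2433e+6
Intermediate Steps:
Function('a')(y) = Mul(21, Pow(y, -1))
Mul(Add(1774, -591), Add(Function('a')(51), -2742)) = Mul(Add(1774, -591), Add(Mul(21, Pow(51, -1)), -2742)) = Mul(1183, Add(Mul(21, Rational(1, 51)), -2742)) = Mul(1183, Add(Rational(7, 17), -2742)) = Mul(1183, Rational(-46607, 17)) = Rational(-55136081, 17)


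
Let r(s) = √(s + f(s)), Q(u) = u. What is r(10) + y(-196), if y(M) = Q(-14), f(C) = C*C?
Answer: -14 + √110 ≈ -3.5119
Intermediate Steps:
f(C) = C²
y(M) = -14
r(s) = √(s + s²)
r(10) + y(-196) = √(10*(1 + 10)) - 14 = √(10*11) - 14 = √110 - 14 = -14 + √110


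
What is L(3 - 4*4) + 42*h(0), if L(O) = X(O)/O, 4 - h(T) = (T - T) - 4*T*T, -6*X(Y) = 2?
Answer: 6553/39 ≈ 168.03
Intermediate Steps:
X(Y) = -⅓ (X(Y) = -⅙*2 = -⅓)
h(T) = 4 + 4*T² (h(T) = 4 - ((T - T) - 4*T*T) = 4 - (0 - 4*T²) = 4 - (-4)*T² = 4 + 4*T²)
L(O) = -1/(3*O)
L(3 - 4*4) + 42*h(0) = -1/(3*(3 - 4*4)) + 42*(4 + 4*0²) = -1/(3*(3 - 16)) + 42*(4 + 4*0) = -⅓/(-13) + 42*(4 + 0) = -⅓*(-1/13) + 42*4 = 1/39 + 168 = 6553/39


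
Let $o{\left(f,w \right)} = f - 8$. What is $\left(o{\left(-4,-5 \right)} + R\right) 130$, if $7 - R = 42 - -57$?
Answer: $-13520$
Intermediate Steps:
$o{\left(f,w \right)} = -8 + f$
$R = -92$ ($R = 7 - \left(42 - -57\right) = 7 - \left(42 + 57\right) = 7 - 99 = -92$)
$\left(o{\left(-4,-5 \right)} + R\right) 130 = \left(\left(-8 - 4\right) - 92\right) 130 = \left(-12 - 92\right) 130 = \left(-104\right) 130 = -13520$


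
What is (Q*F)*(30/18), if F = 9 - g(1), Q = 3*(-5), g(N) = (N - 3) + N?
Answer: -250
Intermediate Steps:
g(N) = -3 + 2*N (g(N) = (-3 + N) + N = -3 + 2*N)
Q = -15
F = 10 (F = 9 - (-3 + 2*1) = 9 - (-3 + 2) = 9 - 1*(-1) = 9 + 1 = 10)
(Q*F)*(30/18) = (-15*10)*(30/18) = -4500/18 = -150*5/3 = -250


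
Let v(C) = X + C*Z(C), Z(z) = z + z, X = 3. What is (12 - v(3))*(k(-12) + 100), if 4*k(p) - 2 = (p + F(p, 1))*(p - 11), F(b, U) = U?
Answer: -5895/4 ≈ -1473.8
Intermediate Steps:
Z(z) = 2*z
k(p) = 1/2 + (1 + p)*(-11 + p)/4 (k(p) = 1/2 + ((p + 1)*(p - 11))/4 = 1/2 + ((1 + p)*(-11 + p))/4 = 1/2 + (1 + p)*(-11 + p)/4)
v(C) = 3 + 2*C**2 (v(C) = 3 + C*(2*C) = 3 + 2*C**2)
(12 - v(3))*(k(-12) + 100) = (12 - (3 + 2*3**2))*((-9/4 - 5/2*(-12) + (1/4)*(-12)**2) + 100) = (12 - (3 + 2*9))*((-9/4 + 30 + (1/4)*144) + 100) = (12 - (3 + 18))*((-9/4 + 30 + 36) + 100) = (12 - 1*21)*(255/4 + 100) = (12 - 21)*(655/4) = -9*655/4 = -5895/4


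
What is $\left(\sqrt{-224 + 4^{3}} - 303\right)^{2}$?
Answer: $91649 - 2424 i \sqrt{10} \approx 91649.0 - 7665.4 i$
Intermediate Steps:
$\left(\sqrt{-224 + 4^{3}} - 303\right)^{2} = \left(\sqrt{-224 + 64} - 303\right)^{2} = \left(\sqrt{-160} - 303\right)^{2} = \left(4 i \sqrt{10} - 303\right)^{2} = \left(-303 + 4 i \sqrt{10}\right)^{2}$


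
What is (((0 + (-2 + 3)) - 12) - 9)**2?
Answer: 400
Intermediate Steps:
(((0 + (-2 + 3)) - 12) - 9)**2 = (((0 + 1) - 12) - 9)**2 = ((1 - 12) - 9)**2 = (-11 - 9)**2 = (-20)**2 = 400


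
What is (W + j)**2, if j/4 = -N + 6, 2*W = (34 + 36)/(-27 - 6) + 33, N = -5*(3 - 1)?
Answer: 27489049/4356 ≈ 6310.6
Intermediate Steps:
N = -10 (N = -5*2 = -10)
W = 1019/66 (W = ((34 + 36)/(-27 - 6) + 33)/2 = (70/(-33) + 33)/2 = (70*(-1/33) + 33)/2 = (-70/33 + 33)/2 = (1/2)*(1019/33) = 1019/66 ≈ 15.439)
j = 64 (j = 4*(-1*(-10) + 6) = 4*(10 + 6) = 4*16 = 64)
(W + j)**2 = (1019/66 + 64)**2 = (5243/66)**2 = 27489049/4356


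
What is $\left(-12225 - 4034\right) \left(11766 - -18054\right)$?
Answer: $-484843380$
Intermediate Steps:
$\left(-12225 - 4034\right) \left(11766 - -18054\right) = - 16259 \left(11766 + \left(-5117 + 23171\right)\right) = - 16259 \left(11766 + 18054\right) = \left(-16259\right) 29820 = -484843380$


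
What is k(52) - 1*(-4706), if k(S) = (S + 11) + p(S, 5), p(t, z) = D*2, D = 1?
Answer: 4771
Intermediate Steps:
p(t, z) = 2 (p(t, z) = 1*2 = 2)
k(S) = 13 + S (k(S) = (S + 11) + 2 = (11 + S) + 2 = 13 + S)
k(52) - 1*(-4706) = (13 + 52) - 1*(-4706) = 65 + 4706 = 4771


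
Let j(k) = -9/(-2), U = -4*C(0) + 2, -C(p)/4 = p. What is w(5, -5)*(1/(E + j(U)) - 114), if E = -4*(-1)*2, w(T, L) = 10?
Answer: -5696/5 ≈ -1139.2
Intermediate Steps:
C(p) = -4*p
U = 2 (U = -(-16)*0 + 2 = -4*0 + 2 = 0 + 2 = 2)
j(k) = 9/2 (j(k) = -9*(-½) = 9/2)
E = 8 (E = 4*2 = 8)
w(5, -5)*(1/(E + j(U)) - 114) = 10*(1/(8 + 9/2) - 114) = 10*(1/(25/2) - 114) = 10*(2/25 - 114) = 10*(-2848/25) = -5696/5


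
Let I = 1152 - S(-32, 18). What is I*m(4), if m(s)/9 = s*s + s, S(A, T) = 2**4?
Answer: 204480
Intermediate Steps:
S(A, T) = 16
m(s) = 9*s + 9*s**2 (m(s) = 9*(s*s + s) = 9*(s**2 + s) = 9*(s + s**2) = 9*s + 9*s**2)
I = 1136 (I = 1152 - 1*16 = 1152 - 16 = 1136)
I*m(4) = 1136*(9*4*(1 + 4)) = 1136*(9*4*5) = 1136*180 = 204480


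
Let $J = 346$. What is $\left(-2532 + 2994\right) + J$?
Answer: $808$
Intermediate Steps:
$\left(-2532 + 2994\right) + J = \left(-2532 + 2994\right) + 346 = 462 + 346 = 808$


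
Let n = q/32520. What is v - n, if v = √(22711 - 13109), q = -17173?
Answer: 17173/32520 + √9602 ≈ 98.518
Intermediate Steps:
v = √9602 ≈ 97.990
n = -17173/32520 ≈ -0.52808
v - n = √9602 - 1*(-17173/32520) = √9602 + 17173/32520 = 17173/32520 + √9602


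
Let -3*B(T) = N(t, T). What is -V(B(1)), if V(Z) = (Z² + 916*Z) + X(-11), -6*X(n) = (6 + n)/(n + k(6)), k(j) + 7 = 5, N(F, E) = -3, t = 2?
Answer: -71521/78 ≈ -916.94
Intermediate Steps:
k(j) = -2 (k(j) = -7 + 5 = -2)
X(n) = -(6 + n)/(6*(-2 + n)) (X(n) = -(6 + n)/(6*(n - 2)) = -(6 + n)/(6*(-2 + n)))
B(T) = 1 (B(T) = -⅓*(-3) = 1)
V(Z) = -5/78 + Z² + 916*Z (V(Z) = (Z² + 916*Z) + (-6 - 1*(-11))/(6*(-2 - 11)) = (Z² + 916*Z) + (⅙)*(-6 + 11)/(-13) = (Z² + 916*Z) + (⅙)*(-1/13)*5 = (Z² + 916*Z) - 5/78 = -5/78 + Z² + 916*Z)
-V(B(1)) = -(-5/78 + 1² + 916*1) = -(-5/78 + 1 + 916) = -1*71521/78 = -71521/78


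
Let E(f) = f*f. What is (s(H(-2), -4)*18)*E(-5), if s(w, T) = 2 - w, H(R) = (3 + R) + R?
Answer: 1350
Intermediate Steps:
E(f) = f²
H(R) = 3 + 2*R
(s(H(-2), -4)*18)*E(-5) = ((2 - (3 + 2*(-2)))*18)*(-5)² = ((2 - (3 - 4))*18)*25 = ((2 - 1*(-1))*18)*25 = ((2 + 1)*18)*25 = (3*18)*25 = 54*25 = 1350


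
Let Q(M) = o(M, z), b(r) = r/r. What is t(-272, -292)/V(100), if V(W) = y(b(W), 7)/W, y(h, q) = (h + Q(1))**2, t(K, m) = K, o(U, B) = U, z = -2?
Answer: -6800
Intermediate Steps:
b(r) = 1
Q(M) = M
y(h, q) = (1 + h)**2 (y(h, q) = (h + 1)**2 = (1 + h)**2)
V(W) = 4/W (V(W) = (1 + 1)**2/W = 2**2/W = 4/W)
t(-272, -292)/V(100) = -272/(4/100) = -272/(4*(1/100)) = -272/1/25 = -272*25 = -6800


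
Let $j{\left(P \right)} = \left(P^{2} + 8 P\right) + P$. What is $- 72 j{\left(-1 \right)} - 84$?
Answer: $492$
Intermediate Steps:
$j{\left(P \right)} = P^{2} + 9 P$
$- 72 j{\left(-1 \right)} - 84 = - 72 \left(- (9 - 1)\right) - 84 = - 72 \left(\left(-1\right) 8\right) - 84 = \left(-72\right) \left(-8\right) - 84 = 576 - 84 = 492$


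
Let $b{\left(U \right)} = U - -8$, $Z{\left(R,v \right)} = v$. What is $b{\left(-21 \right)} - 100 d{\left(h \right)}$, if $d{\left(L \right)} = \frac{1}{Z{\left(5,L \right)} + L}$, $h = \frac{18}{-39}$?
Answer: $\frac{286}{3} \approx 95.333$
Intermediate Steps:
$b{\left(U \right)} = 8 + U$ ($b{\left(U \right)} = U + 8 = 8 + U$)
$h = - \frac{6}{13}$ ($h = 18 \left(- \frac{1}{39}\right) = - \frac{6}{13} \approx -0.46154$)
$d{\left(L \right)} = \frac{1}{2 L}$ ($d{\left(L \right)} = \frac{1}{L + L} = \frac{1}{2 L}$)
$b{\left(-21 \right)} - 100 d{\left(h \right)} = \left(8 - 21\right) - 100 \frac{1}{2 \left(- \frac{6}{13}\right)} = -13 - 100 \cdot \frac{1}{2} \left(- \frac{13}{6}\right) = -13 - - \frac{325}{3} = -13 + \frac{325}{3} = \frac{286}{3}$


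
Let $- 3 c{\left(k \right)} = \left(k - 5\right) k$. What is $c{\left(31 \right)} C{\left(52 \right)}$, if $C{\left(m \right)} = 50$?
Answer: $- \frac{40300}{3} \approx -13433.0$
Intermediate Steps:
$c{\left(k \right)} = - \frac{k \left(-5 + k\right)}{3}$ ($c{\left(k \right)} = - \frac{\left(k - 5\right) k}{3} = - \frac{\left(-5 + k\right) k}{3} = - \frac{k \left(-5 + k\right)}{3}$)
$c{\left(31 \right)} C{\left(52 \right)} = \frac{1}{3} \cdot 31 \left(5 - 31\right) 50 = \frac{1}{3} \cdot 31 \left(-26\right) 50 = \left(- \frac{806}{3}\right) 50 = - \frac{40300}{3}$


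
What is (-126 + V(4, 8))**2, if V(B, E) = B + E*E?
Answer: 3364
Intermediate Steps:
V(B, E) = B + E**2
(-126 + V(4, 8))**2 = (-126 + (4 + 8**2))**2 = (-126 + (4 + 64))**2 = (-126 + 68)**2 = (-58)**2 = 3364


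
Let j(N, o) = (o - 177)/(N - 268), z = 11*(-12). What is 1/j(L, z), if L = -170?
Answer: 146/103 ≈ 1.4175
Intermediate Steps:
z = -132
j(N, o) = (-177 + o)/(-268 + N)
1/j(L, z) = 1/((-177 - 132)/(-268 - 170)) = 1/(-309/(-438)) = 1/(-1/438*(-309)) = 1/(103/146) = 146/103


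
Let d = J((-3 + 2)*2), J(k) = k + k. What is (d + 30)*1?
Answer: 26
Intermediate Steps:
J(k) = 2*k
d = -4 (d = 2*((-3 + 2)*2) = 2*(-1*2) = 2*(-2) = -4)
(d + 30)*1 = (-4 + 30)*1 = 26*1 = 26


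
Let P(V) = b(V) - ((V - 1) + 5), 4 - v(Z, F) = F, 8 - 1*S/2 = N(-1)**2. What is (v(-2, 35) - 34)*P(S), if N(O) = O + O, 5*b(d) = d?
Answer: 676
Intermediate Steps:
b(d) = d/5
N(O) = 2*O
S = 8 (S = 16 - 2*(2*(-1))**2 = 16 - 2*(-2)**2 = 16 - 2*4 = 16 - 8 = 8)
v(Z, F) = 4 - F
P(V) = -4 - 4*V/5 (P(V) = V/5 - ((V - 1) + 5) = V/5 - ((-1 + V) + 5) = V/5 - (4 + V) = V/5 + (-4 - V) = -4 - 4*V/5)
(v(-2, 35) - 34)*P(S) = ((4 - 1*35) - 34)*(-4 - 4/5*8) = ((4 - 35) - 34)*(-4 - 32/5) = (-31 - 34)*(-52/5) = -65*(-52/5) = 676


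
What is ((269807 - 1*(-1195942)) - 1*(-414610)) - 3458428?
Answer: -1578069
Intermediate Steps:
((269807 - 1*(-1195942)) - 1*(-414610)) - 3458428 = ((269807 + 1195942) + 414610) - 3458428 = (1465749 + 414610) - 3458428 = 1880359 - 3458428 = -1578069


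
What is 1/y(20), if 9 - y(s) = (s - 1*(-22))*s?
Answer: -1/831 ≈ -0.0012034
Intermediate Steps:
y(s) = 9 - s*(22 + s) (y(s) = 9 - (s - 1*(-22))*s = 9 - (s + 22)*s = 9 - (22 + s)*s = 9 - s*(22 + s))
1/y(20) = 1/(9 - 1*20**2 - 22*20) = 1/(9 - 1*400 - 440) = 1/(9 - 400 - 440) = 1/(-831) = -1/831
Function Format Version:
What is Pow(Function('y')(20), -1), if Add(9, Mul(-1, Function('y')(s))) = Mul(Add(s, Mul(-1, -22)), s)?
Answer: Rational(-1, 831) ≈ -0.0012034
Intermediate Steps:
Function('y')(s) = Add(9, Mul(-1, s, Add(22, s))) (Function('y')(s) = Add(9, Mul(-1, Mul(Add(s, Mul(-1, -22)), s))) = Add(9, Mul(-1, Mul(Add(s, 22), s))) = Add(9, Mul(-1, Mul(Add(22, s), s))) = Add(9, Mul(-1, Mul(s, Add(22, s)))) = Add(9, Mul(-1, s, Add(22, s))))
Pow(Function('y')(20), -1) = Pow(Add(9, Mul(-1, Pow(20, 2)), Mul(-22, 20)), -1) = Pow(Add(9, Mul(-1, 400), -440), -1) = Pow(Add(9, -400, -440), -1) = Pow(-831, -1) = Rational(-1, 831)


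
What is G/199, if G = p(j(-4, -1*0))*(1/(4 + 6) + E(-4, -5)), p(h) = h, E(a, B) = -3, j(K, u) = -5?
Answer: 29/398 ≈ 0.072864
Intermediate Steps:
G = 29/2 (G = -5*(1/(4 + 6) - 3) = -5*(1/10 - 3) = -5*(⅒ - 3) = -5*(-29/10) = 29/2 ≈ 14.500)
G/199 = (29/2)/199 = (29/2)*(1/199) = 29/398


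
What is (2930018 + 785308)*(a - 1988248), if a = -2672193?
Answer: -17315057618766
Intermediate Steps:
(2930018 + 785308)*(a - 1988248) = (2930018 + 785308)*(-2672193 - 1988248) = 3715326*(-4660441) = -17315057618766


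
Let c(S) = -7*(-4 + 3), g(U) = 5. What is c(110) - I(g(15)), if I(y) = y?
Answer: 2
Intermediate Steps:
c(S) = 7 (c(S) = -7*(-1) = 7)
c(110) - I(g(15)) = 7 - 1*5 = 7 - 5 = 2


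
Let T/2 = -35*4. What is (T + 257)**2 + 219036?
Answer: 219565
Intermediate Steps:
T = -280 (T = 2*(-35*4) = 2*(-140) = -280)
(T + 257)**2 + 219036 = (-280 + 257)**2 + 219036 = (-23)**2 + 219036 = 529 + 219036 = 219565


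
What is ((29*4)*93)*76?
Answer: 819888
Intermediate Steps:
((29*4)*93)*76 = (116*93)*76 = 10788*76 = 819888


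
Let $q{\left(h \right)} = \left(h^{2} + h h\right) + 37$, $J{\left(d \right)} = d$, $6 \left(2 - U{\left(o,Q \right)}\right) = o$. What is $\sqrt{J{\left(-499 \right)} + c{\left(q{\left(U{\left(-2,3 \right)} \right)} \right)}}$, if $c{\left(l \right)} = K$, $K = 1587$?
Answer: $8 \sqrt{17} \approx 32.985$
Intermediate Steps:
$U{\left(o,Q \right)} = 2 - \frac{o}{6}$
$q{\left(h \right)} = 37 + 2 h^{2}$ ($q{\left(h \right)} = \left(h^{2} + h^{2}\right) + 37 = 2 h^{2} + 37 = 37 + 2 h^{2}$)
$c{\left(l \right)} = 1587$
$\sqrt{J{\left(-499 \right)} + c{\left(q{\left(U{\left(-2,3 \right)} \right)} \right)}} = \sqrt{-499 + 1587} = \sqrt{1088} = 8 \sqrt{17}$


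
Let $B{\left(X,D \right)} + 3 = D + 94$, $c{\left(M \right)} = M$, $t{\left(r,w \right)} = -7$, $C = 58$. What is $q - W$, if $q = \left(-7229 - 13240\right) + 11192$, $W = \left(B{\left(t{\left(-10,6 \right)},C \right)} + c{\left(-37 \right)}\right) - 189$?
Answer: $-9200$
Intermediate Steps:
$B{\left(X,D \right)} = 91 + D$ ($B{\left(X,D \right)} = -3 + \left(D + 94\right) = -3 + \left(94 + D\right) = 91 + D$)
$W = -77$ ($W = \left(\left(91 + 58\right) - 37\right) - 189 = \left(149 - 37\right) - 189 = 112 - 189 = -77$)
$q = -9277$ ($q = -20469 + 11192 = -9277$)
$q - W = -9277 - -77 = -9277 + 77 = -9200$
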